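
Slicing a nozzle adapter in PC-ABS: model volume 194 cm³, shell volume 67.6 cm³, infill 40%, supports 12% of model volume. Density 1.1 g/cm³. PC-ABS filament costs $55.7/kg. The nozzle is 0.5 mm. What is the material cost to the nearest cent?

Interior volume = 194 − 67.6, so 126.4 cm³.
Infill deposited: 0.40 × 126.4 → 50.56 cm³.
Support = 0.12 × 194 = 23.28 cm³.
Deposited volume: 67.6 + 50.56 + 23.28 → 141.44 cm³.
Mass = 141.44 × 1.1, so 155.584 g.
Cost = 155.584 g / 1000 × $55.7/kg = $8.67.

$8.67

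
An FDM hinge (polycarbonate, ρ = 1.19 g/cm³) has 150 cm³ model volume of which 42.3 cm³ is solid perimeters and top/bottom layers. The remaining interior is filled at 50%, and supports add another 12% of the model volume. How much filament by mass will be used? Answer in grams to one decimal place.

135.8 g

Infill region: 150 − 42.3 → 107.7 cm³.
Infill volume = 0.50 × 107.7 = 53.85 cm³.
Support = 0.12 × 150, so 18 cm³.
Total extruded = 42.3 + 53.85 + 18 = 114.15 cm³.
Mass = 114.15 × 1.19 = 135.8385 g.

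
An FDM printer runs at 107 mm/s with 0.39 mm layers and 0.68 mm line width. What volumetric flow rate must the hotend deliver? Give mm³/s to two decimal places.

Bead cross-section = 0.39 × 0.68 = 0.2652 mm².
Volumetric flow = 107 × 0.2652 = 28.38 mm³/s.

28.38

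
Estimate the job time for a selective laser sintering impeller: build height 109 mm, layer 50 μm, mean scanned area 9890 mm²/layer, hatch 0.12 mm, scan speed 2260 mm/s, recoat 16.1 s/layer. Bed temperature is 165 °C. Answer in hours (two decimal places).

31.83 hours

Layer count = ceil(109 / 0.05) = 2180.
Per-layer scan distance = 9890 / 0.12, so 82416.7 mm.
Per-layer scan time = 82416.7 / 2260 = 36.4676 s.
Layer cycle: 36.4676 + 16.1 → 52.5676 s.
2180 layers × 52.5676 s/layer = 114597.368 s, i.e. 31.83 hours.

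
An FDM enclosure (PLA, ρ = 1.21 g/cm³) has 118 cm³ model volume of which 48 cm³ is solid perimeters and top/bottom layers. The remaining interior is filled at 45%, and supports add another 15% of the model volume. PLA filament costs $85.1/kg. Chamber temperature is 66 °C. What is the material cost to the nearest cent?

Interior volume: 118 − 48 → 70 cm³.
Infill volume = 0.45 × 70 = 31.5 cm³.
Support = 0.15 × 118, so 17.7 cm³.
Total extruded: 48 + 31.5 + 17.7 → 97.2 cm³.
Mass = 97.2 × 1.21, so 117.612 g.
Cost = 117.612 g / 1000 × $85.1/kg = $10.01.

$10.01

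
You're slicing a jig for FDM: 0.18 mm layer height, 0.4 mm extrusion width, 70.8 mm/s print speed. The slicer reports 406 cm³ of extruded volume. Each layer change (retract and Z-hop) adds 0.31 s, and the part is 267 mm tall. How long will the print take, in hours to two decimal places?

Bead cross-section = 0.18 × 0.4 = 0.072 mm².
Path length: 406000 mm³ / 0.072 mm² → 5638888.9 mm.
Time extruding = 5638888.9 / 70.8, so 79645.3 s.
Number of layers: 267 / 0.18 → 1484 (rounded up).
Non-print overhead: 1484 × 0.31 → 460.04 s.
Total = 79645.3 + 460.04 = 80105.34 s = 22.25 hours.

22.25 hours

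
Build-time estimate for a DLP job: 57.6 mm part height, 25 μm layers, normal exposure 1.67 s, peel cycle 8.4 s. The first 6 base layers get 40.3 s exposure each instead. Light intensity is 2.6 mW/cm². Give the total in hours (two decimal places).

6.51 hours

Layer count = ceil(57.6 / 0.025) = 2304.
Bottom layers: 6 × (40.3 + 8.4) → 292.2 s.
Regular layers = 2298 × (1.67 + 8.4), so 23140.86 s.
Sum: 292.2 + 23140.86 = 23433.06 s → 6.51 hours.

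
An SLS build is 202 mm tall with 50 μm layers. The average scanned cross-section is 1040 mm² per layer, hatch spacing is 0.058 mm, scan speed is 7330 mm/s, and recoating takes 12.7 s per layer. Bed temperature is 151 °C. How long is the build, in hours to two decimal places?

Number of layers: 202 / 0.05 → 4040 (rounded up).
Per-layer scan distance = 1040 / 0.058, so 17931 mm.
Scan time per layer = 17931 / 7330, so 2.4462 s.
Per-layer time: 2.4462 + 12.7 → 15.1462 s.
Build time = 4040 × 15.1462 = 61190.648 s = 17.00 hours.

17.00 hours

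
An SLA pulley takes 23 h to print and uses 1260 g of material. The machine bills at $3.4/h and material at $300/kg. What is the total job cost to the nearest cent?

Time charge = 3.4 × 23 = $78.20.
Material charge = 300 × 1260/1000 = $378.00.
Total = 78.20 + 378.00 = $456.20.

$456.20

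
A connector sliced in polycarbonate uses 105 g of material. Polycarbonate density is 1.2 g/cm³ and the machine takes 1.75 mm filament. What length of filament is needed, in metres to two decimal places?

Extruded volume: 105/1.2 = 87.5 cm³ (87500 mm³).
A = π r² = π × 0.875² = 2.4053 mm².
L = V/A = 87500/2.4053 = 36378 mm → 36.38 m.

36.38 m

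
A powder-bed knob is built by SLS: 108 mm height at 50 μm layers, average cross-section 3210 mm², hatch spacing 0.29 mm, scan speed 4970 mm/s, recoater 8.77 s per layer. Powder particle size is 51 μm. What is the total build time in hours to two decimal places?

6.60 hours

Number of layers: 108 / 0.05 → 2160 (rounded up).
Per-layer scan distance: 3210 / 0.29 → 11069 mm.
Per-layer scan time = 11069 / 4970, so 2.2272 s.
Per-layer time = 2.2272 + 8.77 = 10.9972 s.
Build time = 2160 × 10.9972 = 23753.952 s = 6.60 hours.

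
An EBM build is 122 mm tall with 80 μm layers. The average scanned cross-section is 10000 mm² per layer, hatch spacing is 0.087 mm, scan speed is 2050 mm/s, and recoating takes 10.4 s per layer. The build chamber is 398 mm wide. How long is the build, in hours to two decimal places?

28.16 hours

Number of layers: 122 / 0.08 → 1525 (rounded up).
Hatch length per layer = 10000 / 0.087 = 114942.5 mm.
Scan time per layer = 114942.5 / 2050, so 56.0695 s.
Layer cycle = 56.0695 + 10.4, so 66.4695 s.
Build time = 1525 × 66.4695 = 101365.9875 s = 28.16 hours.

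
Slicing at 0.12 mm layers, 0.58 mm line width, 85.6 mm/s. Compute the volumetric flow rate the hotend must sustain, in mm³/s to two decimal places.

5.96

Bead cross-section: 0.12 × 0.58 → 0.0696 mm².
Volumetric flow = 85.6 × 0.0696 = 5.96 mm³/s.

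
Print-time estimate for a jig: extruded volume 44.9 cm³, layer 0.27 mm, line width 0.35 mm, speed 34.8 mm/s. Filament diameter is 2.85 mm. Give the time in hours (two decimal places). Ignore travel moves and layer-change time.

Extrusion cross-section: 0.27 × 0.35 → 0.0945 mm².
Path length: 44900 mm³ / 0.0945 mm² → 475132.3 mm.
Print-move time = 475132.3 / 34.8 = 13653.2 s.
That's 13653.2 s → 3.79 hours.

3.79 hours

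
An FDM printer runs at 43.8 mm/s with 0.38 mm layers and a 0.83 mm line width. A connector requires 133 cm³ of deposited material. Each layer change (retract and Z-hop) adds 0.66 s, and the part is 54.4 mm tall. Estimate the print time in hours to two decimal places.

2.70 hours

Line area: 0.38 × 0.83 → 0.3154 mm².
Total extruded path = 133000/0.3154 = 421686.7 mm.
Print-move time = 421686.7 / 43.8 = 9627.6 s.
Layers = ⌈54.4/0.38⌉ = 144.
Z-hop total = 144 × 0.66 = 95.04 s.
Total = 9627.6 + 95.04 = 9722.64 s = 2.70 hours.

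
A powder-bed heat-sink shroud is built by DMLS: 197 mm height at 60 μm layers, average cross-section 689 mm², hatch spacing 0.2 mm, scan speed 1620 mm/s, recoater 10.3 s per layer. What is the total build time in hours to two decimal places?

11.34 hours

Number of layers: 197 / 0.06 → 3284 (rounded up).
Hatch length per layer = 689 / 0.2 = 3445 mm.
Per-layer scan time = 3445 / 1620, so 2.1265 s.
Per-layer time = 2.1265 + 10.3 = 12.4265 s.
Total: 3284 × 12.4265 s = 40808.626 s → 11.34 hours.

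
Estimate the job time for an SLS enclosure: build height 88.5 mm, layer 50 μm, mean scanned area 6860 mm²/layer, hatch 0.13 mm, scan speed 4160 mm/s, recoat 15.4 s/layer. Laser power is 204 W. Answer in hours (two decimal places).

Number of layers: 88.5 / 0.05 → 1770 (rounded up).
Scan path per layer: 6860 / 0.13 → 52769.2 mm.
Scan time per layer: 52769.2 / 4160 → 12.6849 s.
Per-layer time: 12.6849 + 15.4 → 28.0849 s.
Total: 1770 × 28.0849 s = 49710.273 s → 13.81 hours.

13.81 hours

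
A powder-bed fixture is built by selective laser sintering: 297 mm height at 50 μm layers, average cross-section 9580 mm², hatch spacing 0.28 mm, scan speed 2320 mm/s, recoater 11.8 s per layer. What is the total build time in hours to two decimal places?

43.80 hours

Layers = ⌈297/0.05⌉ = 5940.
Per-layer scan distance = 9580 / 0.28, so 34214.3 mm.
Scan time per layer = 34214.3 / 2320, so 14.7475 s.
Layer cycle = 14.7475 + 11.8 = 26.5475 s.
5940 layers × 26.5475 s/layer = 157692.15 s, i.e. 43.80 hours.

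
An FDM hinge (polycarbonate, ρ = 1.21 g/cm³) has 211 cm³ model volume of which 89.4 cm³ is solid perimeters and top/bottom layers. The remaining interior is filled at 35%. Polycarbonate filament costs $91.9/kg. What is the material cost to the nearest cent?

Infill region = 211 − 89.4, so 121.6 cm³.
Infill deposited = 0.35 × 121.6, so 42.56 cm³.
Total printed volume = 89.4 + 42.56 = 131.96 cm³.
Mass = 131.96 × 1.21, so 159.6716 g.
Cost = 159.6716 g / 1000 × $91.9/kg = $14.67.

$14.67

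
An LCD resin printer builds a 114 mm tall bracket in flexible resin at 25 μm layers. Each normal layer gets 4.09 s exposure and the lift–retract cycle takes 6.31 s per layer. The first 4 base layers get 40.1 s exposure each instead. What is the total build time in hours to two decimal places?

13.21 hours

Number of layers: 114 / 0.025 → 4560 (rounded up).
Bottom layers = 4 × (40.1 + 6.31), so 185.64 s.
Regular layers: 4556 × (4.09 + 6.31) → 47382.4 s.
Total = 185.64 + 47382.4 = 47568.04 s = 13.21 hours.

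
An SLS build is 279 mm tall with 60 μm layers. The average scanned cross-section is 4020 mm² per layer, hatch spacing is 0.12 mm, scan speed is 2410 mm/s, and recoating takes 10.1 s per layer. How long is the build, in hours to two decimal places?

Layers = ⌈279/0.06⌉ = 4650.
Per-layer scan distance = 4020 / 0.12 = 33500 mm.
Laser time per layer: 33500 / 2410 → 13.9004 s.
Layer cycle = 13.9004 + 10.1 = 24.0004 s.
Build time = 4650 × 24.0004 = 111601.86 s = 31.00 hours.

31.00 hours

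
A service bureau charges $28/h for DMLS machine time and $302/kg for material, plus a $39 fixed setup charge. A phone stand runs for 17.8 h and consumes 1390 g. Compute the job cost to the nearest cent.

$957.18

Time charge = 28 × 17.8, so $498.40.
Material charge = 302 × 1390/1000, so $419.78.
Adding setup: 498.40 + 419.78 + 39 → $957.18.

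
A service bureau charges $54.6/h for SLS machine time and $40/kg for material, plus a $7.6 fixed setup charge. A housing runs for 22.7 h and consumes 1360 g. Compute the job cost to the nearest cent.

Machine-time cost = 54.6 × 22.7 = $1239.42.
Material cost = 40 × 1360/1000, so $54.40.
Total = 1239.42 + 54.40 + 7.6 = $1301.42.

$1301.42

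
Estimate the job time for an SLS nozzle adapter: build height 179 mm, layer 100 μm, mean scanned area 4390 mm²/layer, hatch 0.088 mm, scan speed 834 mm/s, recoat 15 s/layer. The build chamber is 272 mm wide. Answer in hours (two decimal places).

37.20 hours

Number of layers: 179 / 0.1 → 1790 (rounded up).
Hatch length per layer = 4390 / 0.088, so 49886.4 mm.
Laser time per layer = 49886.4 / 834 = 59.8158 s.
Time per layer = 59.8158 + 15 = 74.8158 s.
Build time = 1790 × 74.8158 = 133920.282 s = 37.20 hours.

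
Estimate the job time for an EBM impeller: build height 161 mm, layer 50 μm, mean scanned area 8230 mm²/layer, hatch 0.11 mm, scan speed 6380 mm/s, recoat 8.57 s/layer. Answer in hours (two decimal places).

18.15 hours

Layer count = ceil(161 / 0.05) = 3220.
Scan path per layer = 8230 / 0.11, so 74818.2 mm.
Per-layer scan time = 74818.2 / 6380 = 11.727 s.
Per-layer time = 11.727 + 8.57 = 20.297 s.
3220 layers × 20.297 s/layer = 65356.34 s, i.e. 18.15 hours.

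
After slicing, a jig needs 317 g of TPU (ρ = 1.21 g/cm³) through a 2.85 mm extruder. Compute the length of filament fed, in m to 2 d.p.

Extruded volume: 317/1.21 = 261.9835 cm³ (261983.5 mm³).
Filament cross-section = π × (2.85/2)² = 6.3794 mm².
L = V/A = 261983.5/6.3794 = 41067.11 mm → 41.07 m.

41.07 m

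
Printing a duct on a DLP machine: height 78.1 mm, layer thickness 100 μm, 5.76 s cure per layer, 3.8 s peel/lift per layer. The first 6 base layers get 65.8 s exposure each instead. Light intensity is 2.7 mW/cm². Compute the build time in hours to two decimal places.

2.17 hours

Layer count = ceil(78.1 / 0.1) = 781.
Base layers = 6 × (65.8 + 3.8), so 417.6 s.
Regular layers = 775 × (5.76 + 3.8), so 7409 s.
Sum: 417.6 + 7409 = 7826.6 s → 2.17 hours.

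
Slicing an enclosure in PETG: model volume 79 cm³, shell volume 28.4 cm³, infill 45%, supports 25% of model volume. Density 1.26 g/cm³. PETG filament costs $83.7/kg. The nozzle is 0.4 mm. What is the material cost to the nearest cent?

Interior volume: 79 − 28.4 → 50.6 cm³.
Infill deposited = 0.45 × 50.6, so 22.77 cm³.
Support: 0.25 × 79 → 19.75 cm³.
Total printed volume = 28.4 + 22.77 + 19.75 = 70.92 cm³.
Mass: 70.92 × 1.26 → 89.3592 g.
Cost = 89.3592 g / 1000 × $83.7/kg = $7.48.

$7.48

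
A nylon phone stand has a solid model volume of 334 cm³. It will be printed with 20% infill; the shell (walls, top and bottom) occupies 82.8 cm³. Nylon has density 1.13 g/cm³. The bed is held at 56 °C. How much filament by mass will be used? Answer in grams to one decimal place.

150.3 g

Infill region = 334 − 82.8 = 251.2 cm³.
Infill volume = 0.20 × 251.2 = 50.24 cm³.
Total extruded = 82.8 + 50.24, so 133.04 cm³.
Mass = 133.04 × 1.13, so 150.3352 g.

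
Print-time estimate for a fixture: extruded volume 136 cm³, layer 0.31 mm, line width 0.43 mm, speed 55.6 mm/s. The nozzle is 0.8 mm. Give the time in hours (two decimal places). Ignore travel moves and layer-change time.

Extrusion cross-section: 0.31 × 0.43 → 0.1333 mm².
Toolpath length = 136 cm³ / 0.1333 mm² = 136000 / 0.1333 = 1020255.1 mm.
Print-move time = 1020255.1 / 55.6, so 18349.9 s.
18349.9 s = 5.10 hours.

5.10 hours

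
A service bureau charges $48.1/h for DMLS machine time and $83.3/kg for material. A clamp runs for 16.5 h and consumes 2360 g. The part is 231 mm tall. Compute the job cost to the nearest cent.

$990.24

Machine-time cost = 48.1 × 16.5 = $793.65.
Feedstock cost: 83.3 × 2360/1000 → $196.588.
Total = 793.65 + 196.588 = 990.238 ≈ $990.24.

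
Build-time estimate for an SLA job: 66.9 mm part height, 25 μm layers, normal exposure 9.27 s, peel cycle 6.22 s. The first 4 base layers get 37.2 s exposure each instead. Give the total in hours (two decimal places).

11.55 hours

Number of layers: 66.9 / 0.025 → 2676 (rounded up).
Burn-in layers: 4 × (37.2 + 6.22) → 173.68 s.
Regular layers = 2672 × (9.27 + 6.22), so 41389.28 s.
Sum: 173.68 + 41389.28 = 41562.96 s → 11.55 hours.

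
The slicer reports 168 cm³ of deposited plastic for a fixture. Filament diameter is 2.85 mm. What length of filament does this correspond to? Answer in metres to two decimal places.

Cross-section of 2.85 mm filament: π·(2.85/2)² = 6.3794 mm².
Length = 168 cm³ / 6.3794 mm² = 168000 / 6.3794 = 26334.77 mm = 26.33 m.

26.33 m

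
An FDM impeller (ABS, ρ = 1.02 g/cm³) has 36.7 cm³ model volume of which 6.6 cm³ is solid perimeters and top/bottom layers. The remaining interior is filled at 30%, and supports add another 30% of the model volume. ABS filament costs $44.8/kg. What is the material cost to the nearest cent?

Infill region = 36.7 − 6.6 = 30.1 cm³.
Infill volume: 0.30 × 30.1 → 9.03 cm³.
Support: 0.30 × 36.7 → 11.01 cm³.
Total extruded = 6.6 + 9.03 + 11.01, so 26.64 cm³.
Mass = 26.64 × 1.02 = 27.1728 g.
At $44.8/kg: 27.1728/1000 × 44.8 = $1.22.

$1.22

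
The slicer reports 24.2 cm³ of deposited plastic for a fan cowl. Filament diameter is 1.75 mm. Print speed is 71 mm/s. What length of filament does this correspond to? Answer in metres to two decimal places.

Cross-section of 1.75 mm filament: π·(1.75/2)² = 2.4053 mm².
Length = 24.2 cm³ / 2.4053 mm² = 24200 / 2.4053 = 10061.12 mm = 10.06 m.

10.06 m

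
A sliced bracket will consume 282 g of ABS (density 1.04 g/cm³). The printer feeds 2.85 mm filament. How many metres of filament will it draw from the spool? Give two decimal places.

42.50 m

Volume = 282 g / 1.04 g·cm⁻³ = 271.1538 cm³ = 271153.8 mm³.
Filament cross-section = π × (2.85/2)² = 6.3794 mm².
Length = 271153.8 / 6.3794 = 42504.59 mm = 42.50 m.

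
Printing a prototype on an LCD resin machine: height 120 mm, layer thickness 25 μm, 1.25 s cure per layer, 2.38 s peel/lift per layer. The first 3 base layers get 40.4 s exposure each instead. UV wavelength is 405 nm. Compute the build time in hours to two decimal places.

4.87 hours

Number of layers: 120 / 0.025 → 4800 (rounded up).
Bottom layers = 3 × (40.4 + 2.38) = 128.34 s.
Remaining layers: 4797 × (1.25 + 2.38) → 17413.11 s.
Total = 128.34 + 17413.11 = 17541.45 s = 4.87 hours.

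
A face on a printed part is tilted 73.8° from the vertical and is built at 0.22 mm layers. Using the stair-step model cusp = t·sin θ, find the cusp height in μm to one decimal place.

sin(73.8°) = 0.9603, so cusp = 0.22 × 0.9603 = 0.211266 mm → 211.3 μm.

211.3 μm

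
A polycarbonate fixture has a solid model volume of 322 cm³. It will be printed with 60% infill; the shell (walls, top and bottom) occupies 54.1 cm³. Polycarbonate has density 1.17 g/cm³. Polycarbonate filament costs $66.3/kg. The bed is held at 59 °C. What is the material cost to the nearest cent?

$16.67

Interior volume = 322 − 54.1, so 267.9 cm³.
Infill volume = 0.60 × 267.9 = 160.74 cm³.
Total printed volume = 54.1 + 160.74, so 214.84 cm³.
Mass = 214.84 × 1.17 = 251.3628 g.
Cost = 251.3628 g / 1000 × $66.3/kg = $16.67.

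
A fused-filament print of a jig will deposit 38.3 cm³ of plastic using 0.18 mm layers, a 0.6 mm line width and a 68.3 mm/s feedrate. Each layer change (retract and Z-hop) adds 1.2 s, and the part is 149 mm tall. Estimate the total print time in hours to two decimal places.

Line area = 0.18 × 0.6, so 0.108 mm².
Path length: 38300 mm³ / 0.108 mm² → 354629.6 mm.
Print-move time: 354629.6 / 68.3 → 5192.2 s.
Number of layers: 149 / 0.18 → 828 (rounded up).
Layer-change overhead = 828 × 1.2 = 993.6 s.
Total = 5192.2 + 993.6 = 6185.8 s = 1.72 hours.

1.72 hours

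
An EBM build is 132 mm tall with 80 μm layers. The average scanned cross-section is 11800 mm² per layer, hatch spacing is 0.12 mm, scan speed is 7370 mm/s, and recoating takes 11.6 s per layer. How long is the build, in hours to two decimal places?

11.43 hours

Number of layers: 132 / 0.08 → 1650 (rounded up).
Per-layer scan distance = 11800 / 0.12, so 98333.3 mm.
Scan time per layer = 98333.3 / 7370, so 13.3424 s.
Per-layer time = 13.3424 + 11.6, so 24.9424 s.
1650 layers × 24.9424 s/layer = 41154.96 s, i.e. 11.43 hours.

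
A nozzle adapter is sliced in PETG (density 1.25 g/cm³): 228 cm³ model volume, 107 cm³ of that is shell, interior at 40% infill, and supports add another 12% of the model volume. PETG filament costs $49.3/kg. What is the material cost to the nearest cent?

$11.26

Infill region = 228 − 107 = 121 cm³.
Infill deposited: 0.40 × 121 → 48.4 cm³.
Support = 0.12 × 228 = 27.36 cm³.
Deposited volume = 107 + 48.4 + 27.36 = 182.76 cm³.
Mass = 182.76 × 1.25 = 228.45 g.
At $49.3/kg: 228.45/1000 × 49.3 = $11.26.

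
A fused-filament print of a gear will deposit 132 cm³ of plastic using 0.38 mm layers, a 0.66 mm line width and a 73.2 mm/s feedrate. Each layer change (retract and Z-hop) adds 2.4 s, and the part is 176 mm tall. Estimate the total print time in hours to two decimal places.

2.31 hours

Bead cross-section = 0.38 × 0.66, so 0.2508 mm².
Path length: 132000 mm³ / 0.2508 mm² → 526315.8 mm.
Extrusion time = 526315.8 / 73.2, so 7190.1 s.
Layers = ⌈176/0.38⌉ = 464.
Non-print overhead = 464 × 2.4, so 1113.6 s.
Total = 7190.1 + 1113.6 = 8303.7 s = 2.31 hours.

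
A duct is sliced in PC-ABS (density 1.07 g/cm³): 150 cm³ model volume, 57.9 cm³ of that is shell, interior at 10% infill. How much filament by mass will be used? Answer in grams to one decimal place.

71.8 g

Volume inside the shell: 150 − 57.9 → 92.1 cm³.
Deposited infill = 0.10 × 92.1, so 9.21 cm³.
Deposited volume = 57.9 + 9.21, so 67.11 cm³.
Mass = 67.11 × 1.07 = 71.8077 g.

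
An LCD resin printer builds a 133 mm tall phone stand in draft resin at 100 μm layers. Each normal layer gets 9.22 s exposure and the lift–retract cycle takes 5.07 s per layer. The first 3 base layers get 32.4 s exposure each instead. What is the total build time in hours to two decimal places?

Layers = ⌈133/0.1⌉ = 1330.
Bottom layers = 3 × (32.4 + 5.07) = 112.41 s.
Remaining layers: 1327 × (9.22 + 5.07) → 18962.83 s.
Sum: 112.41 + 18962.83 = 19075.24 s → 5.30 hours.

5.30 hours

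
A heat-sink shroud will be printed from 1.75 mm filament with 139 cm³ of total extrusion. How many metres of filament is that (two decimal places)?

57.79 m

Cross-section of 1.75 mm filament: π·(1.75/2)² = 2.4053 mm².
Length = 139 cm³ / 2.4053 mm² = 139000 / 2.4053 = 57789.05 mm = 57.79 m.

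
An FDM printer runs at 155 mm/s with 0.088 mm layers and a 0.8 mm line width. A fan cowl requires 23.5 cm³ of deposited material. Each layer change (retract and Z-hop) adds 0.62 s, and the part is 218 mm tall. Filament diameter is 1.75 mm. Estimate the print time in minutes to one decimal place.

61.5 minutes

Extrusion cross-section = 0.088 × 0.8, so 0.0704 mm².
Total extruded path = 23500/0.0704 = 333806.8 mm.
Extrusion time: 333806.8 / 155 → 2153.6 s.
Number of layers: 218 / 0.088 → 2478 (rounded up).
Layer-change overhead = 2478 × 0.62, so 1536.36 s.
Total = 2153.6 + 1536.36 = 3689.96 s = 61.5 minutes.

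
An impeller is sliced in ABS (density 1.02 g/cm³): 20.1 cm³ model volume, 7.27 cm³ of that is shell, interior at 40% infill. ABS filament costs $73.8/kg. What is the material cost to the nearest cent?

Volume inside the shell = 20.1 − 7.27 = 12.83 cm³.
Infill deposited: 0.40 × 12.83 → 5.132 cm³.
Total extruded = 7.27 + 5.132, so 12.402 cm³.
Mass = 12.402 × 1.02, so 12.65004 g.
Cost = 12.65004 g / 1000 × $73.8/kg = $0.93.

$0.93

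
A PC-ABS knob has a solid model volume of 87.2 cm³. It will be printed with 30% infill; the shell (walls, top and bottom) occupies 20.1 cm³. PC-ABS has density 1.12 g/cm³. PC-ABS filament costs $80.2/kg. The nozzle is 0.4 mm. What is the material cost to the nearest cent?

$3.61

Volume inside the shell = 87.2 − 20.1 = 67.1 cm³.
Deposited infill = 0.30 × 67.1 = 20.13 cm³.
Total printed volume = 20.1 + 20.13 = 40.23 cm³.
Mass = 40.23 × 1.12 = 45.0576 g.
Cost = 45.0576 g / 1000 × $80.2/kg = $3.61.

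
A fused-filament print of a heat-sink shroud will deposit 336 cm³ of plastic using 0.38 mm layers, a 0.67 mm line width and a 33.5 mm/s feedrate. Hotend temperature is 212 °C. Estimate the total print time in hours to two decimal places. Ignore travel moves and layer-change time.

10.94 hours

Extrusion cross-section = 0.38 × 0.67, so 0.2546 mm².
Total extruded path = 336000/0.2546 = 1319717.2 mm.
Extrusion time = 1319717.2 / 33.5, so 39394.5 s.
39394.5 s = 10.94 hours.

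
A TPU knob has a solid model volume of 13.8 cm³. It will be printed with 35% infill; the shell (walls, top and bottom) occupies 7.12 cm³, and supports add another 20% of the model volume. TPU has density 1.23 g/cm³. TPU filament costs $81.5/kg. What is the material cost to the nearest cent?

$1.22

Volume inside the shell = 13.8 − 7.12 = 6.68 cm³.
Infill volume = 0.35 × 6.68 = 2.338 cm³.
Support: 0.20 × 13.8 → 2.76 cm³.
Total extruded = 7.12 + 2.338 + 2.76, so 12.218 cm³.
Mass: 12.218 × 1.23 → 15.02814 g.
Cost = 15.02814 g / 1000 × $81.5/kg = $1.22.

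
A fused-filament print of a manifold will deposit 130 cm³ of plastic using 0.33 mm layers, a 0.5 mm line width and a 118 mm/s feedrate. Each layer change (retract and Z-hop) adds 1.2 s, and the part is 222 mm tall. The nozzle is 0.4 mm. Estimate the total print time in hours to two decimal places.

Bead cross-section = 0.33 × 0.5 = 0.165 mm².
Total extruded path = 130000/0.165 = 787878.8 mm.
Time extruding = 787878.8 / 118, so 6676.9 s.
Layer count = ceil(222 / 0.33) = 673.
Non-print overhead = 673 × 1.2 = 807.6 s.
Total = 6676.9 + 807.6 = 7484.5 s = 2.08 hours.

2.08 hours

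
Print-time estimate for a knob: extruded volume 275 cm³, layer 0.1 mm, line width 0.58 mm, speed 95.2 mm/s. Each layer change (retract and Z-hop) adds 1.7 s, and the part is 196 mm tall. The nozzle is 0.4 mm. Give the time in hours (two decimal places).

14.76 hours

Line area: 0.1 × 0.58 → 0.058 mm².
Toolpath length = 275 cm³ / 0.058 mm² = 275000 / 0.058 = 4741379.3 mm.
Extrusion time = 4741379.3 / 95.2, so 49804.4 s.
Number of layers: 196 / 0.1 → 1960 (rounded up).
Z-hop total = 1960 × 1.7 = 3332 s.
Total = 49804.4 + 3332 = 53136.4 s = 14.76 hours.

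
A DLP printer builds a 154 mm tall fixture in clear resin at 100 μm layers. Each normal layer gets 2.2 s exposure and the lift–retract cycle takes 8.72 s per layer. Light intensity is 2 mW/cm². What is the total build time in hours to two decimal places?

4.67 hours

Layers = ⌈154/0.1⌉ = 1540.
Each layer takes = 2.2 + 8.72, so 10.92 s.
Build time: 1540 × 10.92 s = 16816.8 s, i.e. 4.67 hours.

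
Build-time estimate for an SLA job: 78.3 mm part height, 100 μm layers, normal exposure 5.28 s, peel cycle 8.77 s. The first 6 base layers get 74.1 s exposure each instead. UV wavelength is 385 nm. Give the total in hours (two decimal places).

Layers = ⌈78.3/0.1⌉ = 783.
Bottom layers = 6 × (74.1 + 8.77), so 497.22 s.
Remaining layers = 777 × (5.28 + 8.77), so 10916.85 s.
Sum: 497.22 + 10916.85 = 11414.07 s → 3.17 hours.

3.17 hours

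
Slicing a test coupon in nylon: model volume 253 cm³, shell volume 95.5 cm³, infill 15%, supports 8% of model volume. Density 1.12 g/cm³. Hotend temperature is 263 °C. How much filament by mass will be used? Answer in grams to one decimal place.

156.1 g

Volume inside the shell: 253 − 95.5 → 157.5 cm³.
Infill deposited: 0.15 × 157.5 → 23.625 cm³.
Support = 0.08 × 253 = 20.24 cm³.
Total extruded = 95.5 + 23.625 + 20.24, so 139.365 cm³.
Mass = 139.365 × 1.12, so 156.0888 g.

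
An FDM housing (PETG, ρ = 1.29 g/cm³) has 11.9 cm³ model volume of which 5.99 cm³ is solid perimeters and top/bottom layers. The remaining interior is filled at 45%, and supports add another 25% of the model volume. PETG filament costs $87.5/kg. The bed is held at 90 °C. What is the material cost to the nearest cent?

$1.31

Interior volume: 11.9 − 5.99 → 5.91 cm³.
Infill deposited: 0.45 × 5.91 → 2.6595 cm³.
Support = 0.25 × 11.9, so 2.975 cm³.
Deposited volume = 5.99 + 2.6595 + 2.975, so 11.6245 cm³.
Mass = 11.6245 × 1.29 = 14.995605 g.
Cost = 14.995605 g / 1000 × $87.5/kg = $1.31.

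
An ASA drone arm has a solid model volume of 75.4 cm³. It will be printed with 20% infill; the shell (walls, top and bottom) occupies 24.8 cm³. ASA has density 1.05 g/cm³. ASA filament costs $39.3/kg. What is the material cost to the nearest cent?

Volume inside the shell = 75.4 − 24.8 = 50.6 cm³.
Deposited infill = 0.20 × 50.6 = 10.12 cm³.
Deposited volume = 24.8 + 10.12, so 34.92 cm³.
Mass = 34.92 × 1.05, so 36.666 g.
Cost = 36.666 g / 1000 × $39.3/kg = $1.44.

$1.44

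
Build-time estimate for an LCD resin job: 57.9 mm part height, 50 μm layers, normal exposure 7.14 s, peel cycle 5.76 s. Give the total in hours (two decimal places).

4.15 hours

Layer count = ceil(57.9 / 0.05) = 1158.
Each layer takes = 7.14 + 5.76, so 12.9 s.
Total = 1158 × 12.9 = 14938.2 s = 4.15 hours.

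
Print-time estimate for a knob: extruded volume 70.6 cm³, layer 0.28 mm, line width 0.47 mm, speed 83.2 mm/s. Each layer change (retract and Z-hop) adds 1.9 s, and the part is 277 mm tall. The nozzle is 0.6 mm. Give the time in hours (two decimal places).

Extrusion cross-section = 0.28 × 0.47 = 0.1316 mm².
Path length: 70600 mm³ / 0.1316 mm² → 536474.2 mm.
Time extruding: 536474.2 / 83.2 → 6448 s.
Layers = ⌈277/0.28⌉ = 990.
Z-hop total = 990 × 1.9, so 1881 s.
Altogether 6448 + 1881 = 8329 s, i.e. 2.31 hours.

2.31 hours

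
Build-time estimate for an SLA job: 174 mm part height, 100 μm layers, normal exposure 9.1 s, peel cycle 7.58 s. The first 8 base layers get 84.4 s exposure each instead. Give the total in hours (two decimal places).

Number of layers: 174 / 0.1 → 1740 (rounded up).
Base layers: 8 × (84.4 + 7.58) → 735.84 s.
Remaining layers: 1732 × (9.1 + 7.58) → 28889.76 s.
Sum: 735.84 + 28889.76 = 29625.6 s → 8.23 hours.

8.23 hours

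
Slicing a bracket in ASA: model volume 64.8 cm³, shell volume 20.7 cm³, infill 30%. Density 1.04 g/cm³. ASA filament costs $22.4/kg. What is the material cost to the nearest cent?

$0.79

Interior volume: 64.8 − 20.7 → 44.1 cm³.
Infill deposited = 0.30 × 44.1, so 13.23 cm³.
Deposited volume: 20.7 + 13.23 → 33.93 cm³.
Mass = 33.93 × 1.04, so 35.2872 g.
Cost = 35.2872 g / 1000 × $22.4/kg = $0.79.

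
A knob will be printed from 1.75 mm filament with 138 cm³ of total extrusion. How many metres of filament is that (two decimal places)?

57.37 m

Filament cross-section = π × (1.75/2)² = 2.4053 mm².
L = 138000 mm³ / 2.4053 mm² = 57373.3 mm, i.e. 57.37 m.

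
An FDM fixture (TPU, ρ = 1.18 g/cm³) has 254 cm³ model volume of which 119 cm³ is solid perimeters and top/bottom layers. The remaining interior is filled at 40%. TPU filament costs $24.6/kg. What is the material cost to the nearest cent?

Infill region: 254 − 119 → 135 cm³.
Infill volume = 0.40 × 135, so 54 cm³.
Total extruded = 119 + 54 = 173 cm³.
Mass = 173 × 1.18, so 204.14 g.
Cost = 204.14 g / 1000 × $24.6/kg = $5.02.

$5.02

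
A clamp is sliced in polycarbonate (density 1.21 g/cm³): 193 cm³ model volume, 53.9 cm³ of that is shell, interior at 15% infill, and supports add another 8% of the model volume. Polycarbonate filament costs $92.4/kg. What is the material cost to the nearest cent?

$10.09

Volume inside the shell = 193 − 53.9, so 139.1 cm³.
Deposited infill = 0.15 × 139.1, so 20.865 cm³.
Support: 0.08 × 193 → 15.44 cm³.
Deposited volume = 53.9 + 20.865 + 15.44, so 90.205 cm³.
Mass = 90.205 × 1.21, so 109.14805 g.
Cost = 109.14805 g / 1000 × $92.4/kg = $10.09.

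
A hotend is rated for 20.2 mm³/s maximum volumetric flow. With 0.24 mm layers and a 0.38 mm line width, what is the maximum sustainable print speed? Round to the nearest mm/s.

Extrusion cross-section = 0.24 × 0.38, so 0.0912 mm².
Max speed = 20.2 / 0.0912 = 221.49 ≈ 221 mm/s.

221 mm/s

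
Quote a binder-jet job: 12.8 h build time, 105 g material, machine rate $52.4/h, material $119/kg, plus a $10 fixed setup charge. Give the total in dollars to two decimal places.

Time charge = 52.4 × 12.8 = $670.72.
Feedstock cost: 119 × 105/1000 → $12.495.
Adding setup: 670.72 + 12.495 + 10 → 693.215 ≈ $693.22.

$693.22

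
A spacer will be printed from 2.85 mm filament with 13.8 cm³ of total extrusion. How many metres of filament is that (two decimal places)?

Filament cross-section = π × (2.85/2)² = 6.3794 mm².
L = 13800 mm³ / 6.3794 mm² = 2163.21 mm, i.e. 2.16 m.

2.16 m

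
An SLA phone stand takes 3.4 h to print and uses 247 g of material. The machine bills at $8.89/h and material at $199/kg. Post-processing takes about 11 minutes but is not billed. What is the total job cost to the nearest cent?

$79.38

Time charge: 8.89 × 3.4 → $30.226.
Material charge = 199 × 247/1000 = $49.153.
Job cost: 30.226 + 49.153 = 79.379 ≈ $79.38.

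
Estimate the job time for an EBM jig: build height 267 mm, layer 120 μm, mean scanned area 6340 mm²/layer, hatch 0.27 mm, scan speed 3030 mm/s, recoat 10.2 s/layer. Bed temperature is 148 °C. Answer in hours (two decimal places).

Layers = ⌈267/0.12⌉ = 2225.
Scan path per layer = 6340 / 0.27, so 23481.5 mm.
Scan time per layer: 23481.5 / 3030 → 7.7497 s.
Time per layer = 7.7497 + 10.2 = 17.9497 s.
Total: 2225 × 17.9497 s = 39938.0825 s → 11.09 hours.

11.09 hours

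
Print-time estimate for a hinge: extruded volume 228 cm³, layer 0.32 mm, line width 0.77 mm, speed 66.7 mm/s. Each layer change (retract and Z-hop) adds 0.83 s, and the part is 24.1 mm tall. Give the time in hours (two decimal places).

Line area = 0.32 × 0.77 = 0.2464 mm².
Toolpath length = 228 cm³ / 0.2464 mm² = 228000 / 0.2464 = 925324.7 mm.
Time extruding = 925324.7 / 66.7 = 13872.9 s.
Layers = ⌈24.1/0.32⌉ = 76.
Non-print overhead = 76 × 0.83 = 63.08 s.
Altogether 13872.9 + 63.08 = 13935.98 s, i.e. 3.87 hours.

3.87 hours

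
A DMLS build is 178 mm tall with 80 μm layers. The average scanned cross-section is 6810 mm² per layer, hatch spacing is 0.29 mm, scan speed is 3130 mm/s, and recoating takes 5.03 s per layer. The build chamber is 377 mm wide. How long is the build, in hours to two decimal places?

7.75 hours

Number of layers: 178 / 0.08 → 2225 (rounded up).
Per-layer scan distance: 6810 / 0.29 → 23482.8 mm.
Per-layer scan time: 23482.8 / 3130 → 7.5025 s.
Per-layer time = 7.5025 + 5.03, so 12.5325 s.
2225 layers × 12.5325 s/layer = 27884.8125 s, i.e. 7.75 hours.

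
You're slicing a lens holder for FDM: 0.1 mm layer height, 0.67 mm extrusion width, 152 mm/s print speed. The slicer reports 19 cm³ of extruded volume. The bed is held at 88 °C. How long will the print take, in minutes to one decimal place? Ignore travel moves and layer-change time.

31.1 minutes

Bead cross-section: 0.1 × 0.67 → 0.067 mm².
Path length: 19000 mm³ / 0.067 mm² → 283582.1 mm.
Extrusion time: 283582.1 / 152 → 1865.7 s.
In the requested units: 1865.7 s = 31.1 minutes.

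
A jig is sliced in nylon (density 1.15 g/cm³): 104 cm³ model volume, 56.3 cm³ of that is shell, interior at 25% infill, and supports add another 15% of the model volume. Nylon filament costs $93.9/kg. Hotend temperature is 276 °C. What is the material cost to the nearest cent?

$9.05

Infill region: 104 − 56.3 → 47.7 cm³.
Infill deposited = 0.25 × 47.7, so 11.925 cm³.
Support = 0.15 × 104, so 15.6 cm³.
Deposited volume = 56.3 + 11.925 + 15.6, so 83.825 cm³.
Mass = 83.825 × 1.15 = 96.39875 g.
At $93.9/kg: 96.39875/1000 × 93.9 = $9.05.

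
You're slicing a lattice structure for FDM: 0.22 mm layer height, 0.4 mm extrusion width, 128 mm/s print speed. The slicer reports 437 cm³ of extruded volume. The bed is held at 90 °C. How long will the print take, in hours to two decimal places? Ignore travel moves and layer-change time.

10.78 hours

Line area = 0.22 × 0.4 = 0.088 mm².
Total extruded path = 437000/0.088 = 4965909.1 mm.
Extrusion time: 4965909.1 / 128 → 38796.2 s.
Converting: 38796.2 s = 10.78 hours.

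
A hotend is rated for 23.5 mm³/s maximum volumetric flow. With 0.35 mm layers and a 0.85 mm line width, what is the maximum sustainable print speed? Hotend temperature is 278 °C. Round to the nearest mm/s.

79 mm/s

Extrusion cross-section = 0.35 × 0.85 = 0.2975 mm².
Max speed = 23.5 / 0.2975 = 78.99 ≈ 79 mm/s.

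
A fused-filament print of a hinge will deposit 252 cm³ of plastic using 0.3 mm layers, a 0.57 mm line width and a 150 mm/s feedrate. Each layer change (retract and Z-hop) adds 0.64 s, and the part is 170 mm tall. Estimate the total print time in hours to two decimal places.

2.83 hours

Bead cross-section = 0.3 × 0.57, so 0.171 mm².
Total extruded path = 252000/0.171 = 1473684.2 mm.
Extrusion time: 1473684.2 / 150 → 9824.6 s.
Number of layers: 170 / 0.3 → 567 (rounded up).
Z-hop total: 567 × 0.64 → 362.88 s.
Altogether 9824.6 + 362.88 = 10187.48 s, i.e. 2.83 hours.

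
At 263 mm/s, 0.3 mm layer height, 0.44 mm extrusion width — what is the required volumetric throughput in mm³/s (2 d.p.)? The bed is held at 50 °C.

A: 0.3 × 0.44 → 0.132 mm².
Volumetric flow = 263 × 0.132 = 34.72 mm³/s.

34.72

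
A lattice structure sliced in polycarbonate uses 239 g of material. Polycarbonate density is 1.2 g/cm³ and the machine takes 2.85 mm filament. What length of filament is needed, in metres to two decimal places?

Volume = 239 g / 1.2 g·cm⁻³ = 199.1667 cm³ = 199166.7 mm³.
Filament cross-section = π × (2.85/2)² = 6.3794 mm².
Length = 199166.7 / 6.3794 = 31220.29 mm = 31.22 m.

31.22 m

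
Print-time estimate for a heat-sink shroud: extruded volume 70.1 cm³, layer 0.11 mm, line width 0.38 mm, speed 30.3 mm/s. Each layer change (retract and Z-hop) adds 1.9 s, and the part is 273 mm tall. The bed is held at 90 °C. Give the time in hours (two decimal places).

Bead cross-section = 0.11 × 0.38, so 0.0418 mm².
Toolpath length = 70.1 cm³ / 0.0418 mm² = 70100 / 0.0418 = 1677033.5 mm.
Time extruding = 1677033.5 / 30.3, so 55347.6 s.
Number of layers: 273 / 0.11 → 2482 (rounded up).
Layer-change overhead = 2482 × 1.9 = 4715.8 s.
Altogether 55347.6 + 4715.8 = 60063.4 s, i.e. 16.68 hours.

16.68 hours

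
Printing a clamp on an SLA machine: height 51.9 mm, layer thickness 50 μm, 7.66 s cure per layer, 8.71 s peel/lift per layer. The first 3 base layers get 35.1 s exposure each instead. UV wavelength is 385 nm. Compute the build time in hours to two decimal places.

4.74 hours

Layers = ⌈51.9/0.05⌉ = 1038.
Burn-in layers = 3 × (35.1 + 8.71) = 131.43 s.
Regular layers = 1035 × (7.66 + 8.71), so 16942.95 s.
Sum: 131.43 + 16942.95 = 17074.38 s → 4.74 hours.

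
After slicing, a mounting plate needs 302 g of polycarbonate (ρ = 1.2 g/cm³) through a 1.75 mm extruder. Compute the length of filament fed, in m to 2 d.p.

104.63 m

Extruded volume: 302/1.2 = 251.6667 cm³ (251666.7 mm³).
Cross-section of 1.75 mm filament: π·(1.75/2)² = 2.4053 mm².
L = V/A = 251666.7/2.4053 = 104630.07 mm → 104.63 m.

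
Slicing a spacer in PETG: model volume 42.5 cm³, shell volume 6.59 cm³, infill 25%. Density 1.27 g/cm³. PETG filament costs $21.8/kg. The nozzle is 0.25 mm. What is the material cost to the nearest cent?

$0.43

Interior volume: 42.5 − 6.59 → 35.91 cm³.
Deposited infill = 0.25 × 35.91 = 8.9775 cm³.
Total extruded: 6.59 + 8.9775 → 15.5675 cm³.
Mass = 15.5675 × 1.27 = 19.770725 g.
At $21.8/kg: 19.770725/1000 × 21.8 = $0.43.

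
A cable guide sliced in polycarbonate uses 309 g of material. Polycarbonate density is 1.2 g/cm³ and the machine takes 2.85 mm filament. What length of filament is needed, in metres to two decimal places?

40.36 m

Volume = 309 g / 1.2 g·cm⁻³ = 257.5 cm³ = 257500 mm³.
A = π r² = π × 1.425² = 6.3794 mm².
Length = 257500 / 6.3794 = 40364.3 mm = 40.36 m.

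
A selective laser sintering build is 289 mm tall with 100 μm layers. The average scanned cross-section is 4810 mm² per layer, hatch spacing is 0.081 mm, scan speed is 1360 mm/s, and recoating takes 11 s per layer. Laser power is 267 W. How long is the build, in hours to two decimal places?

Number of layers: 289 / 0.1 → 2890 (rounded up).
Per-layer scan distance = 4810 / 0.081, so 59382.7 mm.
Laser time per layer = 59382.7 / 1360, so 43.6638 s.
Per-layer time: 43.6638 + 11 → 54.6638 s.
Build time = 2890 × 54.6638 = 157978.382 s = 43.88 hours.

43.88 hours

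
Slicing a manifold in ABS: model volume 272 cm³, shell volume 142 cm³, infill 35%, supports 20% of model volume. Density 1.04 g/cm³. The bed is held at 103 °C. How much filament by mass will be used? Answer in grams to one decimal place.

251.6 g

Infill region = 272 − 142 = 130 cm³.
Deposited infill = 0.35 × 130 = 45.5 cm³.
Support = 0.20 × 272 = 54.4 cm³.
Total extruded = 142 + 45.5 + 54.4 = 241.9 cm³.
Mass: 241.9 × 1.04 → 251.576 g.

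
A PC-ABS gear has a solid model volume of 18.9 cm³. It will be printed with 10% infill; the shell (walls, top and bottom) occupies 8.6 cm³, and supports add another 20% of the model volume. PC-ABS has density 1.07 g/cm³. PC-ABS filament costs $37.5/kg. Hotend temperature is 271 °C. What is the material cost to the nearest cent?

$0.54

Volume inside the shell = 18.9 − 8.6 = 10.3 cm³.
Infill deposited: 0.10 × 10.3 → 1.03 cm³.
Support = 0.20 × 18.9 = 3.78 cm³.
Total extruded: 8.6 + 1.03 + 3.78 → 13.41 cm³.
Mass = 13.41 × 1.07, so 14.3487 g.
Cost = 14.3487 g / 1000 × $37.5/kg = $0.54.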